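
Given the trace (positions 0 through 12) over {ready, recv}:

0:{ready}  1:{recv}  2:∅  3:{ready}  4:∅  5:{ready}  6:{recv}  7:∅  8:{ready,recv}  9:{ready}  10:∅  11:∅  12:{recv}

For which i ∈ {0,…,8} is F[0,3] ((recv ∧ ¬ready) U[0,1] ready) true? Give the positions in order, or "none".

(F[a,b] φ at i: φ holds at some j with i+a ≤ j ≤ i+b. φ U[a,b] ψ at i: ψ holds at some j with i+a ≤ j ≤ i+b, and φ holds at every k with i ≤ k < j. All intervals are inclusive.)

0, 1, 2, 3, 4, 5, 6, 7, 8

Evaluate at each i in [0,8]:
  i=0: ✓ (witness j=0)
  i=1: ✓ (witness j=3)
  i=2: ✓ (witness j=3)
  i=3: ✓ (witness j=3)
  i=4: ✓ (witness j=5)
  i=5: ✓ (witness j=5)
  i=6: ✓ (witness j=8)
  i=7: ✓ (witness j=8)
  i=8: ✓ (witness j=8)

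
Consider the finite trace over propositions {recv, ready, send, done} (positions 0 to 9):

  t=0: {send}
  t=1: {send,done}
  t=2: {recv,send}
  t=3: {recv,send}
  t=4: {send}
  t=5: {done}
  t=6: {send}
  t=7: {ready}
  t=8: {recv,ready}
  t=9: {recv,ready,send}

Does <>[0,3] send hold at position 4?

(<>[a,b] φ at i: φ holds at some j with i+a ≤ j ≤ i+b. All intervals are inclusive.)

Check send at each j in [4,7]:
  j=4: true
  j=5: false
  j=6: true
  j=7: false
Found at j=4 → formula holds.

Holds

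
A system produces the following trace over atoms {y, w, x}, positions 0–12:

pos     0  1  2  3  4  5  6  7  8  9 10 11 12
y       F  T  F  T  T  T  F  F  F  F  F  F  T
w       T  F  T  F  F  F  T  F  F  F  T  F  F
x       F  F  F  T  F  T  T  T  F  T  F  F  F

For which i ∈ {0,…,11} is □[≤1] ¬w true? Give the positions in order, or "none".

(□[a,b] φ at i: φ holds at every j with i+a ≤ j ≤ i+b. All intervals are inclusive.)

3, 4, 7, 8, 11

Evaluate at each i in [0,11]:
  i=0: ✗ (fails at j=0)
  i=1: ✗ (fails at j=2)
  i=2: ✗ (fails at j=2)
  i=3: ✓ (all of [3,4])
  i=4: ✓ (all of [4,5])
  i=5: ✗ (fails at j=6)
  i=6: ✗ (fails at j=6)
  i=7: ✓ (all of [7,8])
  i=8: ✓ (all of [8,9])
  i=9: ✗ (fails at j=10)
  i=10: ✗ (fails at j=10)
  i=11: ✓ (all of [11,12])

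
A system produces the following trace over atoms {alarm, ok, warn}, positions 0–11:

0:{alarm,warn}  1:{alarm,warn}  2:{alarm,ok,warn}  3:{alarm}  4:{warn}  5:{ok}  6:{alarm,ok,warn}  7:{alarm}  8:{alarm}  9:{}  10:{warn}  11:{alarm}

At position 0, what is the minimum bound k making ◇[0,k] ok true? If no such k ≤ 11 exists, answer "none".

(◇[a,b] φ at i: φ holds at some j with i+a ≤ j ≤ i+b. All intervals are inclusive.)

Scan j = 0,1,… for ok:
  j=0: fails
  j=1: fails
  j=2: holds
First hit at j=2, so smallest k = 2-0 = 2.

2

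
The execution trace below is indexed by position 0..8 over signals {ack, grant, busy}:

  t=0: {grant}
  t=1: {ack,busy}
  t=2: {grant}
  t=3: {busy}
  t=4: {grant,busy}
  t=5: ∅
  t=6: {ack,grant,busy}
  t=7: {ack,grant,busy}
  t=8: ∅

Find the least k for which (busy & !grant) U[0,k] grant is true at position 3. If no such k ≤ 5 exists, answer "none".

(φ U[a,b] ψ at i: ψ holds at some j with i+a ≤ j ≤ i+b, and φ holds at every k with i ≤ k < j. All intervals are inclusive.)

Need earliest j ≥ 3 with grant, and (busy & !grant) at every k in [3,j-1].
  j=3: rhs fails.
  j=4: rhs holds; lhs holds on [3,3]. k = 1.

1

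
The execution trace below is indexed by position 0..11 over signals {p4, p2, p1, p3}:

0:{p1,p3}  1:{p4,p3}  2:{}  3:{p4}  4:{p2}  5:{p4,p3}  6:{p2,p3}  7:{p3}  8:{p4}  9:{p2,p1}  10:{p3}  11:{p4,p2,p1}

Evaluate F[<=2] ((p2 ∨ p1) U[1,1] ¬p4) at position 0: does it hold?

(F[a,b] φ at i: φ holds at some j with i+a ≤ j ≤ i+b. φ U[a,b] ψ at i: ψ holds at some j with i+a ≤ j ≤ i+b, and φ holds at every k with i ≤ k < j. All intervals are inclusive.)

Check ((p2 ∨ p1) U[1,1] ¬p4) at each j in [0,2]:
  j=0: fails
  j=1: fails
  j=2: fails
No position in the window satisfies it → formula fails.

No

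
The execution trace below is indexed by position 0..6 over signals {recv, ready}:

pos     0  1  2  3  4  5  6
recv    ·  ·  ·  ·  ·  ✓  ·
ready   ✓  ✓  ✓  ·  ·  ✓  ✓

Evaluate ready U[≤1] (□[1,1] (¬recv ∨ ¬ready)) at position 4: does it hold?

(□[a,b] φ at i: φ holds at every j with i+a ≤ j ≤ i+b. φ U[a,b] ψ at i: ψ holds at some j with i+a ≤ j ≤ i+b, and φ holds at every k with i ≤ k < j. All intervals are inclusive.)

No

Need some j in [4,5] with □[1,1] (¬recv ∨ ¬ready), and ready at every k in [4,j-1].
  j=4: □[1,1] (¬recv ∨ ¬ready) — fails at 5.
  j=5: □[1,1] (¬recv ∨ ¬ready) holds, but ready fails at k=4 → not this j.
No j in the window works → until fails.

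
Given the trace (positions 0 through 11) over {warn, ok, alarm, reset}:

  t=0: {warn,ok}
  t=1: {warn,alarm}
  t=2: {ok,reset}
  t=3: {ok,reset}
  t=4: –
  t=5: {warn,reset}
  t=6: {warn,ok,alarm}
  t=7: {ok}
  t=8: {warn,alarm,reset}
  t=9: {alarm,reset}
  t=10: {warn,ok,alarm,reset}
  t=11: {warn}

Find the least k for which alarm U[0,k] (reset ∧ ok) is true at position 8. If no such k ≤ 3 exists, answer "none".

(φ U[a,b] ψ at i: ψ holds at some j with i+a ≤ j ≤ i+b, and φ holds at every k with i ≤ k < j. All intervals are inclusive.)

2

Need earliest j ≥ 8 with (reset ∧ ok), and alarm at every k in [8,j-1].
  j=8: rhs fails.
  j=9: rhs fails.
  j=10: rhs holds; lhs holds on [8,9]. k = 2.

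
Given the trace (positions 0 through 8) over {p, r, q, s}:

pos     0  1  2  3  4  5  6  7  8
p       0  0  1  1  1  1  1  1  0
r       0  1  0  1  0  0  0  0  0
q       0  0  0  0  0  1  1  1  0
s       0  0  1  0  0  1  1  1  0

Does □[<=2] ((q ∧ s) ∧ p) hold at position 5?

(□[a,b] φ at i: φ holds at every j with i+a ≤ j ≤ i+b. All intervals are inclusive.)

Check ((q ∧ s) ∧ p) at every j in [5,7]:
  j=5: true
  j=6: true
  j=7: true
All positions satisfy it → formula holds.

True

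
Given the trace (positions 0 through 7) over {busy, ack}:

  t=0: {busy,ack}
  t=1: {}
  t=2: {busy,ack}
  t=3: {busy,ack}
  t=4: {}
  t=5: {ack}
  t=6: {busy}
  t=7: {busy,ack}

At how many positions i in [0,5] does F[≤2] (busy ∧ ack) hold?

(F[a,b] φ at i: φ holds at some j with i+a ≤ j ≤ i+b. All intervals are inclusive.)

5

Evaluate at each i in [0,5]:
  i=0: ✓ (witness j=0)
  i=1: ✓ (witness j=2)
  i=2: ✓ (witness j=2)
  i=3: ✓ (witness j=3)
  i=4: ✗ (none in [4,6])
  i=5: ✓ (witness j=7)
Positions where it holds: {0, 1, 2, 3, 5} → 5.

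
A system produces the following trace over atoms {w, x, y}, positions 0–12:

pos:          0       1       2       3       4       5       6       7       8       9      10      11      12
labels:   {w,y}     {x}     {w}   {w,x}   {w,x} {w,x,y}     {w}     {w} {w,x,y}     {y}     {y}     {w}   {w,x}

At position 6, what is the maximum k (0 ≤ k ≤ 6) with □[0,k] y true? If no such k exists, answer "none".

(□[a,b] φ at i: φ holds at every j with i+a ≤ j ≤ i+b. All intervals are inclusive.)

none

y must hold from j=6 onward; find where it first fails.
  j=6: fails → no k works.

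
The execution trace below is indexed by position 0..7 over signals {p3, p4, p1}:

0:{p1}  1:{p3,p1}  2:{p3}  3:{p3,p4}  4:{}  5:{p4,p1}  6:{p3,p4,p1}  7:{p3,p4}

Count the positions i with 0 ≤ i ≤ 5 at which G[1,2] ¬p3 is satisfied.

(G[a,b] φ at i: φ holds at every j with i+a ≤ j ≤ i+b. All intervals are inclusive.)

Evaluate at each i in [0,5]:
  i=0: ✗ (fails at j=1)
  i=1: ✗ (fails at j=2)
  i=2: ✗ (fails at j=3)
  i=3: ✓ (all of [4,5])
  i=4: ✗ (fails at j=6)
  i=5: ✗ (fails at j=6)
Positions where it holds: {3} → 1.

1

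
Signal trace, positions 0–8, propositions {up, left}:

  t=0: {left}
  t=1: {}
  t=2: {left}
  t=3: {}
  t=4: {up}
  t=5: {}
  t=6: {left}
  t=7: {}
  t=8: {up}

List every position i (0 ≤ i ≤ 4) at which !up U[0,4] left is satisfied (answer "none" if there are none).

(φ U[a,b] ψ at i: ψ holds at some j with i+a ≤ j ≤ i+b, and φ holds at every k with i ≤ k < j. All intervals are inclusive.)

Evaluate at each i in [0,4]:
  i=0: ✓ (rhs at j=0)
  i=1: ✓ (rhs at j=2; lhs holds on [1,1])
  i=2: ✓ (rhs at j=2)
  i=3: ✗ (lhs fails at k=4 before rhs at j=6)
  i=4: ✗ (lhs fails at k=4 before rhs at j=6)

0, 1, 2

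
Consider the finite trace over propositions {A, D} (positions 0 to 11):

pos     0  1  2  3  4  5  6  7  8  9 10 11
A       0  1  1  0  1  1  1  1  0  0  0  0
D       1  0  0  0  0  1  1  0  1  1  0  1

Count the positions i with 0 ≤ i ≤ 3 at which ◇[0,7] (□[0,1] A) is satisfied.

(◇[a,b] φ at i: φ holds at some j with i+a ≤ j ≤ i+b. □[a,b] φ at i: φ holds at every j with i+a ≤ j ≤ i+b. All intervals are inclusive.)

Evaluate at each i in [0,3]:
  i=0: ✓ (witness j=1)
  i=1: ✓ (witness j=1)
  i=2: ✓ (witness j=4)
  i=3: ✓ (witness j=4)
Positions where it holds: {0, 1, 2, 3} → 4.

4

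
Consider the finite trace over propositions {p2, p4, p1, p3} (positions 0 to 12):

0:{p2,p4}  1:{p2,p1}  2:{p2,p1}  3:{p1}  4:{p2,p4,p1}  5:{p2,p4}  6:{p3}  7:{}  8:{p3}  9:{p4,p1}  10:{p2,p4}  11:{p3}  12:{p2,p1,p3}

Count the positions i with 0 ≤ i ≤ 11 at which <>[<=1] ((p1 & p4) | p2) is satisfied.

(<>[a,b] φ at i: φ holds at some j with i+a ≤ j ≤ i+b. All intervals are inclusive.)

Evaluate at each i in [0,11]:
  i=0: ✓ (witness j=0)
  i=1: ✓ (witness j=1)
  i=2: ✓ (witness j=2)
  i=3: ✓ (witness j=4)
  i=4: ✓ (witness j=4)
  i=5: ✓ (witness j=5)
  i=6: ✗ (none in [6,7])
  i=7: ✗ (none in [7,8])
  i=8: ✓ (witness j=9)
  i=9: ✓ (witness j=9)
  i=10: ✓ (witness j=10)
  i=11: ✓ (witness j=12)
Positions where it holds: {0, 1, 2, 3, 4, 5, 8, 9, 10, 11} → 10.

10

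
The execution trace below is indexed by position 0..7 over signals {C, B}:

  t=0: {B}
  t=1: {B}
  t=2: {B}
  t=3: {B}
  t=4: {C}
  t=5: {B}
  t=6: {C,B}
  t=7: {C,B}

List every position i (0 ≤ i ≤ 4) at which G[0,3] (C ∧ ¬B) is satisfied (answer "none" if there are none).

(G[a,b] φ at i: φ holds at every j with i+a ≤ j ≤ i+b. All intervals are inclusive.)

none

Evaluate at each i in [0,4]:
  i=0: ✗ (fails at j=0)
  i=1: ✗ (fails at j=1)
  i=2: ✗ (fails at j=2)
  i=3: ✗ (fails at j=3)
  i=4: ✗ (fails at j=5)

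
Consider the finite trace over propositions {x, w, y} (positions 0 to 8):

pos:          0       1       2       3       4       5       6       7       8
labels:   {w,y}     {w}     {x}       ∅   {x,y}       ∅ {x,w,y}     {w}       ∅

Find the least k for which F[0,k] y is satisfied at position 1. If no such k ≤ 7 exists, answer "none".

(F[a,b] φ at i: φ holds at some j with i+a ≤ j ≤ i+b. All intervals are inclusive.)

3

Scan j = 1,2,… for y:
  j=1: fails
  j=2: fails
  j=3: fails
  j=4: holds
First hit at j=4, so smallest k = 4-1 = 3.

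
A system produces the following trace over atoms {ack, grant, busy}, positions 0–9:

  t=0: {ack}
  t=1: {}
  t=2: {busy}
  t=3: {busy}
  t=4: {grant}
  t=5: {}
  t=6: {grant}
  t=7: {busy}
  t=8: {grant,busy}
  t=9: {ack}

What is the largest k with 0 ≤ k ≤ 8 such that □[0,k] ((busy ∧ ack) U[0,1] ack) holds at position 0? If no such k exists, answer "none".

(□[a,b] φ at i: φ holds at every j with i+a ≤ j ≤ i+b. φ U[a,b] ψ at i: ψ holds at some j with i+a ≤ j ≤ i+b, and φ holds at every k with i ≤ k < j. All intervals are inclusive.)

0

((busy ∧ ack) U[0,1] ack) must hold from j=0 onward; find where it first fails.
  j=0: holds
  j=1: fails
Holds on [0,0], so largest k = 0.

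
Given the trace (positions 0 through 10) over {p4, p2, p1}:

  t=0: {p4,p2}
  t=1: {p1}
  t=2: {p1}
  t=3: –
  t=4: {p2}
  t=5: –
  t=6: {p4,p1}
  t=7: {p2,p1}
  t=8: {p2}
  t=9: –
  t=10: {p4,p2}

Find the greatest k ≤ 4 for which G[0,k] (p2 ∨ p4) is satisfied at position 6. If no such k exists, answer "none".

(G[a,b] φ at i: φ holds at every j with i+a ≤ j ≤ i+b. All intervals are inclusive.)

(p2 ∨ p4) must hold from j=6 onward; find where it first fails.
  j=6: holds
  j=7: holds
  j=8: holds
  j=9: fails
Holds on [6,8], so largest k = 2.

2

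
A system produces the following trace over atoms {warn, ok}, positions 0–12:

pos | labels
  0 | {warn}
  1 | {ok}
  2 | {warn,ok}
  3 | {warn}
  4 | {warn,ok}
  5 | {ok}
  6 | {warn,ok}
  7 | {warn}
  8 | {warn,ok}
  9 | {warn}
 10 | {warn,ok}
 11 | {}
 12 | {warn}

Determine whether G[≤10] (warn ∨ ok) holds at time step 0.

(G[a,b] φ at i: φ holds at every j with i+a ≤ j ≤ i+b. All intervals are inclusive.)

Check (warn ∨ ok) at every j in [0,10]:
  j=0: true
  j=1: true
  j=2: true
  j=3: true
  j=4: true
  j=5: true
  j=6: true
  j=7: true
  j=8: true
  j=9: true
  j=10: true
All positions satisfy it → formula holds.

Yes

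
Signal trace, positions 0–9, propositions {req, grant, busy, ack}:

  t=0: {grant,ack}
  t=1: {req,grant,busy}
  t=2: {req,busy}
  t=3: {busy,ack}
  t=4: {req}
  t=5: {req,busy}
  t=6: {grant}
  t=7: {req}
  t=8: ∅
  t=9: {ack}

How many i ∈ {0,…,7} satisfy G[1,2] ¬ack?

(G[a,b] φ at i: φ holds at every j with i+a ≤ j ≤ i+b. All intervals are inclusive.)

5

Evaluate at each i in [0,7]:
  i=0: ✓ (all of [1,2])
  i=1: ✗ (fails at j=3)
  i=2: ✗ (fails at j=3)
  i=3: ✓ (all of [4,5])
  i=4: ✓ (all of [5,6])
  i=5: ✓ (all of [6,7])
  i=6: ✓ (all of [7,8])
  i=7: ✗ (fails at j=9)
Positions where it holds: {0, 3, 4, 5, 6} → 5.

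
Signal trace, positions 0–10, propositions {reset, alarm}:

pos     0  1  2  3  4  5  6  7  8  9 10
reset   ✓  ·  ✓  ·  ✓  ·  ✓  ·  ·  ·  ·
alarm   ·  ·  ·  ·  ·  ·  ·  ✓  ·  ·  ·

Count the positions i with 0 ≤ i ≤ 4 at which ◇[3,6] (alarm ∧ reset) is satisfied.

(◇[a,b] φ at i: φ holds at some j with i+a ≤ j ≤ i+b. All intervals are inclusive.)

0

Evaluate at each i in [0,4]:
  i=0: ✗ (none in [3,6])
  i=1: ✗ (none in [4,7])
  i=2: ✗ (none in [5,8])
  i=3: ✗ (none in [6,9])
  i=4: ✗ (none in [7,10])
Positions where it holds: {} → 0.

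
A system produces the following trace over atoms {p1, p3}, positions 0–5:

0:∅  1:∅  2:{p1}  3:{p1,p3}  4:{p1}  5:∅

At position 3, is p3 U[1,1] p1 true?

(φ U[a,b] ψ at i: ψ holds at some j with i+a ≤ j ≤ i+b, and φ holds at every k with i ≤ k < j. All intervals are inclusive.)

Need some j in [4,4] with p1, and p3 at every k in [3,j-1].
  j=4: p1 holds; p3 holds at every k in [3,3] → satisfied.

Yes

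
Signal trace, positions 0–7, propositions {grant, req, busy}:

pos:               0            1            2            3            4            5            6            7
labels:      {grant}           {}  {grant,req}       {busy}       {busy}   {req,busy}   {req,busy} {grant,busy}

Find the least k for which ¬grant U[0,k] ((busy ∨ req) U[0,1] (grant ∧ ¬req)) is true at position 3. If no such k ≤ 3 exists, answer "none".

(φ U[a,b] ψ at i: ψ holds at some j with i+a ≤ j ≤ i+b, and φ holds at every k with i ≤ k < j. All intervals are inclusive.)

3

Need earliest j ≥ 3 with ((busy ∨ req) U[0,1] (grant ∧ ¬req)), and ¬grant at every k in [3,j-1].
  j=3: rhs fails.
  j=4: rhs fails.
  j=5: rhs fails.
  j=6: rhs holds; lhs holds on [3,5]. k = 3.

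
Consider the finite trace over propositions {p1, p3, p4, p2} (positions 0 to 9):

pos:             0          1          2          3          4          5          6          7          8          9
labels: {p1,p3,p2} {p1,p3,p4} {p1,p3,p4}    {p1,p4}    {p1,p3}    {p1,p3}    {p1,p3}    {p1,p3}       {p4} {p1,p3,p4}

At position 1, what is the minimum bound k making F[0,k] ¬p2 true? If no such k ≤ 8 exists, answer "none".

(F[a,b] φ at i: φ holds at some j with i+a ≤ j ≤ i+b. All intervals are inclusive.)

Scan j = 1,2,… for ¬p2:
  j=1: holds
First hit at j=1, so smallest k = 1-1 = 0.

0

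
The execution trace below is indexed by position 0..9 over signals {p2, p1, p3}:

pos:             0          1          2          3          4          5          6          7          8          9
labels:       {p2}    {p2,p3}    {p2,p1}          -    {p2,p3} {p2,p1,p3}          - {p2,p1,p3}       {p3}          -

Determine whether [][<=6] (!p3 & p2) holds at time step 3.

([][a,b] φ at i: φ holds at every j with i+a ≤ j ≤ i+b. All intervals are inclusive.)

No

Check (!p3 & p2) at every j in [3,9]:
  j=3: false
  j=4: false
  j=5: false
  j=6: false
  j=7: false
  j=8: false
  j=9: false
Fails at j=3 → formula fails.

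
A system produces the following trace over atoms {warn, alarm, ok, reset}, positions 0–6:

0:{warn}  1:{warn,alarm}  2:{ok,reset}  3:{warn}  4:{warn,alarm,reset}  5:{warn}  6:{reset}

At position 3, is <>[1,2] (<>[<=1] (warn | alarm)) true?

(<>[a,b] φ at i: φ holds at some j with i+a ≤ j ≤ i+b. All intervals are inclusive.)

Yes

Check <>[<=1] (warn | alarm) at each j in [4,5]:
  j=4: holds (witness at 4)
  j=5: holds (witness at 5)
Found at j=4 → formula holds.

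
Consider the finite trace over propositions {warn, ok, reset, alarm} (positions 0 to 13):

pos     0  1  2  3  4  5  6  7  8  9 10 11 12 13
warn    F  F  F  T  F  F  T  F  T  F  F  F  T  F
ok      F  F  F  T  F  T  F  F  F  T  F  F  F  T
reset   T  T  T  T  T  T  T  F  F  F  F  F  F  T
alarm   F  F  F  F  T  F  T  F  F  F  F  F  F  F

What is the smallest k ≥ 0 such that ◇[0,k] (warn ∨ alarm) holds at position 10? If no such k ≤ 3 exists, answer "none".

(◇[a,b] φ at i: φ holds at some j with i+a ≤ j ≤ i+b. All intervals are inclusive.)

2

Scan j = 10,11,… for (warn ∨ alarm):
  j=10: fails
  j=11: fails
  j=12: holds
First hit at j=12, so smallest k = 12-10 = 2.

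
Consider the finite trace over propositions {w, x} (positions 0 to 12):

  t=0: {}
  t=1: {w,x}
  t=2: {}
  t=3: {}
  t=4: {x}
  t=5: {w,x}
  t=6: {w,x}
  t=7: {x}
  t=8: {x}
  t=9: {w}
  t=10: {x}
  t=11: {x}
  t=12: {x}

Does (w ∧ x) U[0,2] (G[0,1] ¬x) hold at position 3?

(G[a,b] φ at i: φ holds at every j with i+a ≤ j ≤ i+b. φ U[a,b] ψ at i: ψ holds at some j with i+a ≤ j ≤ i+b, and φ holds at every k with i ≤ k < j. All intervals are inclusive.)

Need some j in [3,5] with G[0,1] ¬x, and (w ∧ x) at every k in [3,j-1].
  j=3: G[0,1] ¬x — fails at 4.
  j=4: G[0,1] ¬x — fails at 4.
  j=5: G[0,1] ¬x — fails at 5.
No j in the window works → until fails.

False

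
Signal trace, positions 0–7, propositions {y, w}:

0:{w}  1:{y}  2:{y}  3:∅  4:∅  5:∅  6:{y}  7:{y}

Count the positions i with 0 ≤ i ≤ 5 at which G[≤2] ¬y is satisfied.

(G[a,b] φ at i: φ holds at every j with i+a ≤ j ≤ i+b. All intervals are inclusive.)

Evaluate at each i in [0,5]:
  i=0: ✗ (fails at j=1)
  i=1: ✗ (fails at j=1)
  i=2: ✗ (fails at j=2)
  i=3: ✓ (all of [3,5])
  i=4: ✗ (fails at j=6)
  i=5: ✗ (fails at j=6)
Positions where it holds: {3} → 1.

1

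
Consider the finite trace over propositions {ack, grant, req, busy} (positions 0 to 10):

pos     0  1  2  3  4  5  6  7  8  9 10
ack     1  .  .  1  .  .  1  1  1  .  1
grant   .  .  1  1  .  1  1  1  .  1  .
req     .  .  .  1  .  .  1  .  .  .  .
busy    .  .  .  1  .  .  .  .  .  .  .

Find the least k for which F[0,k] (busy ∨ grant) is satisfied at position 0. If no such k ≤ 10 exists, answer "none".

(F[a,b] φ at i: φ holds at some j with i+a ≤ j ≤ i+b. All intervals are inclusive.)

2

Scan j = 0,1,… for (busy ∨ grant):
  j=0: fails
  j=1: fails
  j=2: holds
First hit at j=2, so smallest k = 2-0 = 2.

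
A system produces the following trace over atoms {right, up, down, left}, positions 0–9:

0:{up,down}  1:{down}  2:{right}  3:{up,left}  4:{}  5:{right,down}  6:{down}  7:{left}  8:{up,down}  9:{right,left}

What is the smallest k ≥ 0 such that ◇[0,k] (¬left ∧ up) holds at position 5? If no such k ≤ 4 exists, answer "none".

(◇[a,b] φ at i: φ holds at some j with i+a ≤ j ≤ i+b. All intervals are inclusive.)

3

Scan j = 5,6,… for (¬left ∧ up):
  j=5: fails
  j=6: fails
  j=7: fails
  j=8: holds
First hit at j=8, so smallest k = 8-5 = 3.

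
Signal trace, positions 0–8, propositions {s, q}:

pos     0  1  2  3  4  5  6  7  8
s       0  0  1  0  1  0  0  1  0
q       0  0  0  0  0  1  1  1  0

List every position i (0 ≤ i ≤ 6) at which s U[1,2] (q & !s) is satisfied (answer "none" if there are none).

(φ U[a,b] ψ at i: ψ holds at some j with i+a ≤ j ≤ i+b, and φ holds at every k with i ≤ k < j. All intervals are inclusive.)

Evaluate at each i in [0,6]:
  i=0: ✗ (no rhs in [1,2])
  i=1: ✗ (no rhs in [2,3])
  i=2: ✗ (no rhs in [3,4])
  i=3: ✗ (lhs fails at k=3 before rhs at j=5)
  i=4: ✓ (rhs at j=5; lhs holds on [4,4])
  i=5: ✗ (lhs fails at k=5 before rhs at j=6)
  i=6: ✗ (no rhs in [7,8])

4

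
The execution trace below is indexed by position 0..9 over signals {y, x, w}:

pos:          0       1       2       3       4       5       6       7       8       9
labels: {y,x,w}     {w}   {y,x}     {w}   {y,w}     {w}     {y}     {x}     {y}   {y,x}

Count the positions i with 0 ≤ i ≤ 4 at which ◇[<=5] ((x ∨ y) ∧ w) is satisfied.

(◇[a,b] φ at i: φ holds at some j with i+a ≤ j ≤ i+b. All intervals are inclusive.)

Evaluate at each i in [0,4]:
  i=0: ✓ (witness j=0)
  i=1: ✓ (witness j=4)
  i=2: ✓ (witness j=4)
  i=3: ✓ (witness j=4)
  i=4: ✓ (witness j=4)
Positions where it holds: {0, 1, 2, 3, 4} → 5.

5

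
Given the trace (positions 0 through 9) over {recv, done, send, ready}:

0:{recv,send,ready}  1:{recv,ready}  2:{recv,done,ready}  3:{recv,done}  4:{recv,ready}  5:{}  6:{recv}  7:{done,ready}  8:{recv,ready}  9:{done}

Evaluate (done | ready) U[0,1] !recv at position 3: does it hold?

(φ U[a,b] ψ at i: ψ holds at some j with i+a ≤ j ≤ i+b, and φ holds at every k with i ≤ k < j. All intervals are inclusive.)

Does not hold

Need some j in [3,4] with !recv, and (done | ready) at every k in [3,j-1].
  j=3: !recv false.
  j=4: !recv false.
No j in the window works → until fails.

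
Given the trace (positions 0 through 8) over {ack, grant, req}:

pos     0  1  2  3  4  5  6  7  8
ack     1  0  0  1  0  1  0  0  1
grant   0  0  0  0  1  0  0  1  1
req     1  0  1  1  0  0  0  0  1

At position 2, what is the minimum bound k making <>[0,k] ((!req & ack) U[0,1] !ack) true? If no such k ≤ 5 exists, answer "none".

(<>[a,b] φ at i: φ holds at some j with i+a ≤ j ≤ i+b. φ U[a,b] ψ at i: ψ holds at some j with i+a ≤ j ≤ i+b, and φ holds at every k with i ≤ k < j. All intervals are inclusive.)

Scan j = 2,3,… for ((!req & ack) U[0,1] !ack):
  j=2: holds
First hit at j=2, so smallest k = 2-2 = 0.

0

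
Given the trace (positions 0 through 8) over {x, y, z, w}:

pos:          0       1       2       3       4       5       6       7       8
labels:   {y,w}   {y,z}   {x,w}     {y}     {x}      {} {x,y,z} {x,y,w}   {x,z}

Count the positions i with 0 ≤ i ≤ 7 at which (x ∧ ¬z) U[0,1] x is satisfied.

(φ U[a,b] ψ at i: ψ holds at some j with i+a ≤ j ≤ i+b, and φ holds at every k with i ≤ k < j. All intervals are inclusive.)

Evaluate at each i in [0,7]:
  i=0: ✗ (no rhs in [0,1])
  i=1: ✗ (lhs fails at k=1 before rhs at j=2)
  i=2: ✓ (rhs at j=2)
  i=3: ✗ (lhs fails at k=3 before rhs at j=4)
  i=4: ✓ (rhs at j=4)
  i=5: ✗ (lhs fails at k=5 before rhs at j=6)
  i=6: ✓ (rhs at j=6)
  i=7: ✓ (rhs at j=7)
Positions where it holds: {2, 4, 6, 7} → 4.

4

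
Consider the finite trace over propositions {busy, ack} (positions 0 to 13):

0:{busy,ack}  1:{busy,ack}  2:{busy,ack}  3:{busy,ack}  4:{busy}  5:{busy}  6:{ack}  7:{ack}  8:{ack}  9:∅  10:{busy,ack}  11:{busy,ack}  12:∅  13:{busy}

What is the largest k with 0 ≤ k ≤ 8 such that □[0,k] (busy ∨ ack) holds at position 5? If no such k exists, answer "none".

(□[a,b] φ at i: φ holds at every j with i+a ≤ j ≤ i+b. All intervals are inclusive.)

3

(busy ∨ ack) must hold from j=5 onward; find where it first fails.
  j=5: holds
  j=6: holds
  j=7: holds
  j=8: holds
  j=9: fails
Holds on [5,8], so largest k = 3.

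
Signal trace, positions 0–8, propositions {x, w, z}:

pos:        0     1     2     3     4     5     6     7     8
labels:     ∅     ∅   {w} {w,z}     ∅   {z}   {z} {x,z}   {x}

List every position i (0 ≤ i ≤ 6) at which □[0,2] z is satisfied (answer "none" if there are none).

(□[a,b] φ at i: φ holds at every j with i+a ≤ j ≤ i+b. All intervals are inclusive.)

Evaluate at each i in [0,6]:
  i=0: ✗ (fails at j=0)
  i=1: ✗ (fails at j=1)
  i=2: ✗ (fails at j=2)
  i=3: ✗ (fails at j=4)
  i=4: ✗ (fails at j=4)
  i=5: ✓ (all of [5,7])
  i=6: ✗ (fails at j=8)

5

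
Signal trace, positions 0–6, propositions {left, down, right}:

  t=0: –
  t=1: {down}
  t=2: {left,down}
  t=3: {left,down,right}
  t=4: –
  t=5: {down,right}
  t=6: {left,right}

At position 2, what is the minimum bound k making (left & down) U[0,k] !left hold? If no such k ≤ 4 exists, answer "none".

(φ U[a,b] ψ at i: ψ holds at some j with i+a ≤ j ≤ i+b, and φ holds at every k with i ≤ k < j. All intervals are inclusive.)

Need earliest j ≥ 2 with !left, and (left & down) at every k in [2,j-1].
  j=2: rhs fails.
  j=3: rhs fails.
  j=4: rhs holds; lhs holds on [2,3]. k = 2.

2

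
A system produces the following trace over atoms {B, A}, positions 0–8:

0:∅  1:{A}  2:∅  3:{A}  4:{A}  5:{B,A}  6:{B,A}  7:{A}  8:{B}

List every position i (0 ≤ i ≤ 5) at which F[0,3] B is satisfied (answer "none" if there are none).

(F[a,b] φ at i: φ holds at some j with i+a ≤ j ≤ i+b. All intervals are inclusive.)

Evaluate at each i in [0,5]:
  i=0: ✗ (none in [0,3])
  i=1: ✗ (none in [1,4])
  i=2: ✓ (witness j=5)
  i=3: ✓ (witness j=5)
  i=4: ✓ (witness j=5)
  i=5: ✓ (witness j=5)

2, 3, 4, 5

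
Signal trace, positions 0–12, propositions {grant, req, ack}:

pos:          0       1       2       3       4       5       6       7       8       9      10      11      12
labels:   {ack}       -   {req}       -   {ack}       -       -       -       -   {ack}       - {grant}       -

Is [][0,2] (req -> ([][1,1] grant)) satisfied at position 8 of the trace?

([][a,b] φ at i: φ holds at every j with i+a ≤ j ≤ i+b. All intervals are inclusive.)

Holds

Check (req -> ([][1,1] grant)) at every j in [8,10]:
  j=8: antecedent false → ✓
  j=9: antecedent false → ✓
  j=10: antecedent false → ✓
All positions satisfy it → formula holds.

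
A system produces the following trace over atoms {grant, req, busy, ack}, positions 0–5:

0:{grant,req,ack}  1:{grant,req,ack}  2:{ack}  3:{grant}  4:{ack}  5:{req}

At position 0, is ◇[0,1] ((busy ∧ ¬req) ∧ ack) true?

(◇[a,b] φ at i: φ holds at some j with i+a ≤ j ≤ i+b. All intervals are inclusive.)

False

Check ((busy ∧ ¬req) ∧ ack) at each j in [0,1]:
  j=0: false
  j=1: false
No position in the window satisfies it → formula fails.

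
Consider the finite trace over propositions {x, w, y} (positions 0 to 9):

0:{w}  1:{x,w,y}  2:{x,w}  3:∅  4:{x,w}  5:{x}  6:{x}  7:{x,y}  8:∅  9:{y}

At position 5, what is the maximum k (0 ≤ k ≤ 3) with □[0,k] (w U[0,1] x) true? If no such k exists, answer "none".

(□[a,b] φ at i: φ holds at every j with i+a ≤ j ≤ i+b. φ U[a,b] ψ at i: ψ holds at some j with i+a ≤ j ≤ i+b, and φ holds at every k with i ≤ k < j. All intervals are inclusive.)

2

(w U[0,1] x) must hold from j=5 onward; find where it first fails.
  j=5: holds
  j=6: holds
  j=7: holds
  j=8: fails
Holds on [5,7], so largest k = 2.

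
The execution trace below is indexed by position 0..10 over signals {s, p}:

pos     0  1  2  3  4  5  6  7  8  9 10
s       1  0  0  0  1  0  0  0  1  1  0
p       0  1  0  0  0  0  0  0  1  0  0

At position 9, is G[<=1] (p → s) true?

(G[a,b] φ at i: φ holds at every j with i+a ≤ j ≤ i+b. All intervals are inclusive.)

Yes

Check (p → s) at every j in [9,10]:
  j=9: antecedent false → ✓
  j=10: antecedent false → ✓
All positions satisfy it → formula holds.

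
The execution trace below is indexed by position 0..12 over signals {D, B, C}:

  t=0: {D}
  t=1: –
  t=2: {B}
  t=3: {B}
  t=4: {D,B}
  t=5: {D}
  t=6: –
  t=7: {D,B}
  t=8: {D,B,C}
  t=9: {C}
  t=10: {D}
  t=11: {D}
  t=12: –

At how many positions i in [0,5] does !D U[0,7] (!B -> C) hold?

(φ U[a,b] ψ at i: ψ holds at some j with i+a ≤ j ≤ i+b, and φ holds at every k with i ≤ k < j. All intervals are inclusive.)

4

Evaluate at each i in [0,5]:
  i=0: ✗ (lhs fails at k=0 before rhs at j=2)
  i=1: ✓ (rhs at j=2; lhs holds on [1,1])
  i=2: ✓ (rhs at j=2)
  i=3: ✓ (rhs at j=3)
  i=4: ✓ (rhs at j=4)
  i=5: ✗ (lhs fails at k=5 before rhs at j=7)
Positions where it holds: {1, 2, 3, 4} → 4.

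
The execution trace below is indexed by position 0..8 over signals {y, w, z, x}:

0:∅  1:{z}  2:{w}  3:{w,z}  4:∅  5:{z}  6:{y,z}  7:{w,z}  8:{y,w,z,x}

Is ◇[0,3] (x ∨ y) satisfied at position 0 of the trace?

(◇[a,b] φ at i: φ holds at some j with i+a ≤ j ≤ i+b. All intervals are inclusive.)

No

Check (x ∨ y) at each j in [0,3]:
  j=0: false
  j=1: false
  j=2: false
  j=3: false
No position in the window satisfies it → formula fails.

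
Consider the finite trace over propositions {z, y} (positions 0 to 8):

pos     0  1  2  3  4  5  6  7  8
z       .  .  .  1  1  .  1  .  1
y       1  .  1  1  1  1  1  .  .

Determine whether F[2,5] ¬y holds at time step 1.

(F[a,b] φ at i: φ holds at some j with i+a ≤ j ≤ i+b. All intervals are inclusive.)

Check ¬y at each j in [3,6]:
  j=3: false
  j=4: false
  j=5: false
  j=6: false
No position in the window satisfies it → formula fails.

False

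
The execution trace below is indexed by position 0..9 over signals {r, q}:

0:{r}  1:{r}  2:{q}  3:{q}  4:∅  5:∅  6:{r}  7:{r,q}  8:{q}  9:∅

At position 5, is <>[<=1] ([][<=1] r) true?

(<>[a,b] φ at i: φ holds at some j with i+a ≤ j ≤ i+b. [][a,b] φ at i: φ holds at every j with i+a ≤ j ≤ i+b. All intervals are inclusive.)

Check [][<=1] r at each j in [5,6]:
  j=5: fails at 5
  j=6: holds on [6,7]
Found at j=6 → formula holds.

True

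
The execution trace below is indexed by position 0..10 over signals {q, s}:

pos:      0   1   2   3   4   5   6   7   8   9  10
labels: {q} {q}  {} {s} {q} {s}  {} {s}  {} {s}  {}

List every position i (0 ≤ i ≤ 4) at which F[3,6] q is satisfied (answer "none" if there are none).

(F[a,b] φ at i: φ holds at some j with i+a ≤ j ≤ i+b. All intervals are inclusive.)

Evaluate at each i in [0,4]:
  i=0: ✓ (witness j=4)
  i=1: ✓ (witness j=4)
  i=2: ✗ (none in [5,8])
  i=3: ✗ (none in [6,9])
  i=4: ✗ (none in [7,10])

0, 1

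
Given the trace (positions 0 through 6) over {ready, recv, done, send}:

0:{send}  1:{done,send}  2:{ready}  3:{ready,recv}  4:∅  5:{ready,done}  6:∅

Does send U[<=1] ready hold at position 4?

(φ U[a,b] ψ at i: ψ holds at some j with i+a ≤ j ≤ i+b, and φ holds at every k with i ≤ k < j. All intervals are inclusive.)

Need some j in [4,5] with ready, and send at every k in [4,j-1].
  j=4: ready false.
  j=5: ready holds, but send fails at k=4 → not this j.
No j in the window works → until fails.

False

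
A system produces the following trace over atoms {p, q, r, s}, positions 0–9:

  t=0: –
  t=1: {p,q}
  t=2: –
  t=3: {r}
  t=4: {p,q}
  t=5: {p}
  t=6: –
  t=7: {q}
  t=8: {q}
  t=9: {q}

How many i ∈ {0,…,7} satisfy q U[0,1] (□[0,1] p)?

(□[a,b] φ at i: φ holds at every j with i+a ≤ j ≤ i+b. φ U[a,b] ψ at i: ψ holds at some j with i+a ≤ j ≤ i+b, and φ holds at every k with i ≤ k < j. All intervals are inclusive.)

Evaluate at each i in [0,7]:
  i=0: ✗ (no rhs in [0,1])
  i=1: ✗ (no rhs in [1,2])
  i=2: ✗ (no rhs in [2,3])
  i=3: ✗ (lhs fails at k=3 before rhs at j=4)
  i=4: ✓ (rhs at j=4)
  i=5: ✗ (no rhs in [5,6])
  i=6: ✗ (no rhs in [6,7])
  i=7: ✗ (no rhs in [7,8])
Positions where it holds: {4} → 1.

1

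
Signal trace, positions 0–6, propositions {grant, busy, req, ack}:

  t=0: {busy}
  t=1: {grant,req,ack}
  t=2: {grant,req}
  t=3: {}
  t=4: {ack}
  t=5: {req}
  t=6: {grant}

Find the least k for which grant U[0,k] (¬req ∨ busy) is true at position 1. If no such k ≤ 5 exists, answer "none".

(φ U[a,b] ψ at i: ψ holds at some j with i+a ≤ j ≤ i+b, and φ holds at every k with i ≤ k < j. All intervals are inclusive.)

2

Need earliest j ≥ 1 with (¬req ∨ busy), and grant at every k in [1,j-1].
  j=1: rhs fails.
  j=2: rhs fails.
  j=3: rhs holds; lhs holds on [1,2]. k = 2.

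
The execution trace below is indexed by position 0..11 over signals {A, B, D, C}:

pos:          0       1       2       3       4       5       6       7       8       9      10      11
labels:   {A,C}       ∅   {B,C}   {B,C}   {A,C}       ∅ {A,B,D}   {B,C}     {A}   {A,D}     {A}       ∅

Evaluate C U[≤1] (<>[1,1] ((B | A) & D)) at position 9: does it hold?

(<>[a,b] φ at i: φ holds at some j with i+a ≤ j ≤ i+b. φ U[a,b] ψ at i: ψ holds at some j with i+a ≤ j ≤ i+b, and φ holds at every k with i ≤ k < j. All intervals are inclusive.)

Need some j in [9,10] with <>[1,1] ((B | A) & D), and C at every k in [9,j-1].
  j=9: <>[1,1] ((B | A) & D) — fails (none in [10,10]).
  j=10: <>[1,1] ((B | A) & D) — fails (none in [11,11]).
No j in the window works → until fails.

False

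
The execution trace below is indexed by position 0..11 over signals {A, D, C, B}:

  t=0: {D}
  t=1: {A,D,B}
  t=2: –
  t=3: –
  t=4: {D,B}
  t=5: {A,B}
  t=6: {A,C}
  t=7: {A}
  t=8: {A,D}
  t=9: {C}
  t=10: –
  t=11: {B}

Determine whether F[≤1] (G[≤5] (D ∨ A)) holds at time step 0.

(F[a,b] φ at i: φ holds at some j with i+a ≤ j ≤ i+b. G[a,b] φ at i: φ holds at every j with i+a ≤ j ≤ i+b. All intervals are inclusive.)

No

Check G[≤5] (D ∨ A) at each j in [0,1]:
  j=0: fails at 2
  j=1: fails at 2
No position in the window satisfies it → formula fails.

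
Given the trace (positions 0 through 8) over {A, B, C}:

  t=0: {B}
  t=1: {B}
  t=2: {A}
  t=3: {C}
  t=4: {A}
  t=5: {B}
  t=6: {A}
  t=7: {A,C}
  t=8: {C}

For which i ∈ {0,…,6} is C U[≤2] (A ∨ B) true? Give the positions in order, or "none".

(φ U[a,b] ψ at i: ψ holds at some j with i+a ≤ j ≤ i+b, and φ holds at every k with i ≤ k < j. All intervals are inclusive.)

0, 1, 2, 3, 4, 5, 6

Evaluate at each i in [0,6]:
  i=0: ✓ (rhs at j=0)
  i=1: ✓ (rhs at j=1)
  i=2: ✓ (rhs at j=2)
  i=3: ✓ (rhs at j=4; lhs holds on [3,3])
  i=4: ✓ (rhs at j=4)
  i=5: ✓ (rhs at j=5)
  i=6: ✓ (rhs at j=6)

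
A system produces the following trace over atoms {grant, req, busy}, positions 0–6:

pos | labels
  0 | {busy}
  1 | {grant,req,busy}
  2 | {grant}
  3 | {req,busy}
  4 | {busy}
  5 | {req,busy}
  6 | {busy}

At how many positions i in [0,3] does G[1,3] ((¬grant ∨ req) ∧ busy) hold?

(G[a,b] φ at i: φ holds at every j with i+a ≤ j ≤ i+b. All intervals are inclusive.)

Evaluate at each i in [0,3]:
  i=0: ✗ (fails at j=2)
  i=1: ✗ (fails at j=2)
  i=2: ✓ (all of [3,5])
  i=3: ✓ (all of [4,6])
Positions where it holds: {2, 3} → 2.

2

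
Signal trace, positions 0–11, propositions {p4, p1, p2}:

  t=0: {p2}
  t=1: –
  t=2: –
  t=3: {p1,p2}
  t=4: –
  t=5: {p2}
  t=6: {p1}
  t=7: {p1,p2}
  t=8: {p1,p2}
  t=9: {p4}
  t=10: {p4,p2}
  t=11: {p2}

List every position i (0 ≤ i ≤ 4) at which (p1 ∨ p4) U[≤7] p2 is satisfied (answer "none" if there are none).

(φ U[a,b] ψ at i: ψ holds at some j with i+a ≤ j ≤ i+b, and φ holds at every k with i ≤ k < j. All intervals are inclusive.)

0, 3

Evaluate at each i in [0,4]:
  i=0: ✓ (rhs at j=0)
  i=1: ✗ (lhs fails at k=1 before rhs at j=3)
  i=2: ✗ (lhs fails at k=2 before rhs at j=3)
  i=3: ✓ (rhs at j=3)
  i=4: ✗ (lhs fails at k=4 before rhs at j=5)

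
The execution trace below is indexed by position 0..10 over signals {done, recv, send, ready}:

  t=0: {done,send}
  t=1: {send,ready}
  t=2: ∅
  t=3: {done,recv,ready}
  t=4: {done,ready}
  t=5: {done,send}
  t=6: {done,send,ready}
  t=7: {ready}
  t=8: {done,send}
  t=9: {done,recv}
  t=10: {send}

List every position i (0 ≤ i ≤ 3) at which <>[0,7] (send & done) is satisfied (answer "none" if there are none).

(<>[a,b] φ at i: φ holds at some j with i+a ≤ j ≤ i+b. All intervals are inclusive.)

0, 1, 2, 3

Evaluate at each i in [0,3]:
  i=0: ✓ (witness j=0)
  i=1: ✓ (witness j=5)
  i=2: ✓ (witness j=5)
  i=3: ✓ (witness j=5)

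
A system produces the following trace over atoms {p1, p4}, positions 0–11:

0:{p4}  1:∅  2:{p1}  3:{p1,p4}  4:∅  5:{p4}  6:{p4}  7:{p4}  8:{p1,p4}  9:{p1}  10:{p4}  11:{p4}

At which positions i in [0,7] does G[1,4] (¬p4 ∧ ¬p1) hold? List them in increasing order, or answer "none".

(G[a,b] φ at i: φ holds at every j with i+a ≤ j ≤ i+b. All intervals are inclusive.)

Evaluate at each i in [0,7]:
  i=0: ✗ (fails at j=2)
  i=1: ✗ (fails at j=2)
  i=2: ✗ (fails at j=3)
  i=3: ✗ (fails at j=5)
  i=4: ✗ (fails at j=5)
  i=5: ✗ (fails at j=6)
  i=6: ✗ (fails at j=7)
  i=7: ✗ (fails at j=8)

none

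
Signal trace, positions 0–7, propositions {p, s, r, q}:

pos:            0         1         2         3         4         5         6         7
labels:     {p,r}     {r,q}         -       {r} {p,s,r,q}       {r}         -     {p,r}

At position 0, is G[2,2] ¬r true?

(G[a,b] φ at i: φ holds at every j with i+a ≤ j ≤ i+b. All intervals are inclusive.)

True

Check ¬r at every j in [2,2]:
  j=2: true
All positions satisfy it → formula holds.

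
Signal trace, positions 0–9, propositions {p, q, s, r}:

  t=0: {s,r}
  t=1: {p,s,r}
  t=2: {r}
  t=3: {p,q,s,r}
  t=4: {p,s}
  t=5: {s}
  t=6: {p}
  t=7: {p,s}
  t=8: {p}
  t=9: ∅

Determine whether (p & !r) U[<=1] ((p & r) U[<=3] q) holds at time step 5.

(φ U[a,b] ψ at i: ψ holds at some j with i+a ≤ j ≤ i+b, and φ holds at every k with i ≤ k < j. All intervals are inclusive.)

Does not hold

Need some j in [5,6] with ((p & r) U[<=3] q), and (p & !r) at every k in [5,j-1].
  j=5: ((p & r) U[<=3] q) — fails.
  j=6: ((p & r) U[<=3] q) — fails.
No j in the window works → until fails.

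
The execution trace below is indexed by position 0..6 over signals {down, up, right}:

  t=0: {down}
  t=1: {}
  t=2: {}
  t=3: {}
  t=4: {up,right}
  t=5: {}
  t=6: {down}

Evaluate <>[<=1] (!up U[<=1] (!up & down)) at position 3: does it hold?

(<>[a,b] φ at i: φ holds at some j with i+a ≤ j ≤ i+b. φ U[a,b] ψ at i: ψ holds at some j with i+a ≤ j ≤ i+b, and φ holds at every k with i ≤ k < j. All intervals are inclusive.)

Does not hold

Check (!up U[<=1] (!up & down)) at each j in [3,4]:
  j=3: fails
  j=4: fails
No position in the window satisfies it → formula fails.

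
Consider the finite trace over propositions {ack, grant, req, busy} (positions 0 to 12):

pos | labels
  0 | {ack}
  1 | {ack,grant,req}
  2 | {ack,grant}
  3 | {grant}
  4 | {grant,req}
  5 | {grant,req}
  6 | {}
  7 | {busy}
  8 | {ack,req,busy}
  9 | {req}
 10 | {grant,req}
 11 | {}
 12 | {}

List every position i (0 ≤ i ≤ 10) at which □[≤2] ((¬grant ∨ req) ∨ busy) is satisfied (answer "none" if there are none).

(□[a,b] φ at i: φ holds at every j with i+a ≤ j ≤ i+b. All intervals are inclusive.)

4, 5, 6, 7, 8, 9, 10

Evaluate at each i in [0,10]:
  i=0: ✗ (fails at j=2)
  i=1: ✗ (fails at j=2)
  i=2: ✗ (fails at j=2)
  i=3: ✗ (fails at j=3)
  i=4: ✓ (all of [4,6])
  i=5: ✓ (all of [5,7])
  i=6: ✓ (all of [6,8])
  i=7: ✓ (all of [7,9])
  i=8: ✓ (all of [8,10])
  i=9: ✓ (all of [9,11])
  i=10: ✓ (all of [10,12])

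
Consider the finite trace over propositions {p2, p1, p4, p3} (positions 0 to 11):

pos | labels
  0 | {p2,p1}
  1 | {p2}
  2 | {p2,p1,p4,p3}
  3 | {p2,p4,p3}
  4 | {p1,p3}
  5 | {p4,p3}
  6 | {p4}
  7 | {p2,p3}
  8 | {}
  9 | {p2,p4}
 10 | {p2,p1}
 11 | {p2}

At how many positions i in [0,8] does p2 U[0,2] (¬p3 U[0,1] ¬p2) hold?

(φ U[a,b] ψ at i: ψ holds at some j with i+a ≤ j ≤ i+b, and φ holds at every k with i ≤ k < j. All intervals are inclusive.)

Evaluate at each i in [0,8]:
  i=0: ✗ (no rhs in [0,2])
  i=1: ✗ (no rhs in [1,3])
  i=2: ✓ (rhs at j=4; lhs holds on [2,3])
  i=3: ✓ (rhs at j=4; lhs holds on [3,3])
  i=4: ✓ (rhs at j=4)
  i=5: ✓ (rhs at j=5)
  i=6: ✓ (rhs at j=6)
  i=7: ✓ (rhs at j=8; lhs holds on [7,7])
  i=8: ✓ (rhs at j=8)
Positions where it holds: {2, 3, 4, 5, 6, 7, 8} → 7.

7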